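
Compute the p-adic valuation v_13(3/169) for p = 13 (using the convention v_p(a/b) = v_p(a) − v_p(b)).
v_13(3/169) = -2

Factor powers of 13 from the numerator and denominator of the reduced fraction: 3 = 13^0 · 3 and 169 = 13^2 · 1. Apply v_p(a/b) = v_p(a) − v_p(b): v_13(3/169) = 0 − 2 = -2.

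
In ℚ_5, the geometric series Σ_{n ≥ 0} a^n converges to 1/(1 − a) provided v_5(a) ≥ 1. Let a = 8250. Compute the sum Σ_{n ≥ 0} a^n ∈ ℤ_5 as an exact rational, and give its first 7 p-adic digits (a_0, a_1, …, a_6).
Σ a^n = 1/(1 − a) = -1/8249;  first 7 digits = (1, 0, 0, 1, 3, 2, 1)

v_5(a) = 3 ≥ 1, so the series converges in ℤ_5 to 1/(1 − a) = 1/(1 − 8250) = -1/8249. Expand this rational in ℤ_5: compute digits iteratively via d_i = x_i mod 5, x_{i+1} = (x_i − d_i)/5. The first 7 digits are (1, 0, 0, 1, 3, 2, 1).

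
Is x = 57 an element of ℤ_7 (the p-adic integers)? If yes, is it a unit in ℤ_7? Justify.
x ∈ ℤ_7^× (unit); v_7(x) = 0

ℤ_7 = {x ∈ ℚ_7 : v_7(x) ≥ 0} and ℤ_7^× = {x ∈ ℤ_7 : v_7(x) = 0}. Here v_7(57) = v_7(num) − v_7(den) = 0; compare against these criteria.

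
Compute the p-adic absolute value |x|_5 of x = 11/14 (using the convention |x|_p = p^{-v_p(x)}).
|11/14|_5 = 1

Step 1 — compute v_5(x) by factoring powers of 5 out of the numerator and denominator: v_5(11/14) = 0. Step 2 — apply |x|_p = p^{-v_p(x)} = 5^{0} = 1.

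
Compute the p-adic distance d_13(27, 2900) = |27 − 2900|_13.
d_13(27, 2900) = 1/169

Step 1 — x − y = 27 − 2900 = -2873. Step 2 — v_13(-2873) = 2 (factor: -2873 = −(13^2 · 17); the sign does not affect v_p). Step 3 — |x − y|_13 = 13^{-2} = 1/169.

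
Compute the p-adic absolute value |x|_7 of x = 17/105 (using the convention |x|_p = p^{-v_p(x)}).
|17/105|_7 = 7

Step 1 — compute v_7(x) by factoring powers of 7 out of the numerator and denominator: v_7(17/105) = -1. Step 2 — apply |x|_p = p^{-v_p(x)} = 7^{1} = 7.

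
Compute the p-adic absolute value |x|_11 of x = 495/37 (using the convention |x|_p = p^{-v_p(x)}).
|495/37|_11 = 1/11

Step 1 — compute v_11(x) by factoring powers of 11 out of the numerator and denominator: v_11(495/37) = 1. Step 2 — apply |x|_p = p^{-v_p(x)} = 11^{-1} = 1/11.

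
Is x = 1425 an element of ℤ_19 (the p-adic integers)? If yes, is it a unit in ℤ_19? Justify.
x ∈ ℤ_19 but not a unit; v_19(x) = 1 > 0

ℤ_19 = {x ∈ ℚ_19 : v_19(x) ≥ 0} and ℤ_19^× = {x ∈ ℤ_19 : v_19(x) = 0}. Here v_19(1425) = v_19(num) − v_19(den) = 1; compare against these criteria.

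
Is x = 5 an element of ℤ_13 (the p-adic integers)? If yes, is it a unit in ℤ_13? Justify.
x ∈ ℤ_13^× (unit); v_13(x) = 0

ℤ_13 = {x ∈ ℚ_13 : v_13(x) ≥ 0} and ℤ_13^× = {x ∈ ℤ_13 : v_13(x) = 0}. Here v_13(5) = v_13(num) − v_13(den) = 0; compare against these criteria.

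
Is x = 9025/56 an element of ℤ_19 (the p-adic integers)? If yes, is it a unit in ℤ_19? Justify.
x ∈ ℤ_19 but not a unit; v_19(x) = 2 > 0

ℤ_19 = {x ∈ ℚ_19 : v_19(x) ≥ 0} and ℤ_19^× = {x ∈ ℤ_19 : v_19(x) = 0}. Here v_19(9025/56) = v_19(num) − v_19(den) = 2; compare against these criteria.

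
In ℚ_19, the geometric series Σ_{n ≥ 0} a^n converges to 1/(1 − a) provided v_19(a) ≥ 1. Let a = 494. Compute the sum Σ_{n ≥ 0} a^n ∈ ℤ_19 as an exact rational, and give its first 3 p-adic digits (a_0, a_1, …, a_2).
Σ a^n = 1/(1 − a) = -1/493;  first 3 digits = (1, 7, 12)

v_19(a) = 1 ≥ 1, so the series converges in ℤ_19 to 1/(1 − a) = 1/(1 − 494) = -1/493. Expand this rational in ℤ_19: compute digits iteratively via d_i = x_i mod 19, x_{i+1} = (x_i − d_i)/19. The first 3 digits are (1, 7, 12).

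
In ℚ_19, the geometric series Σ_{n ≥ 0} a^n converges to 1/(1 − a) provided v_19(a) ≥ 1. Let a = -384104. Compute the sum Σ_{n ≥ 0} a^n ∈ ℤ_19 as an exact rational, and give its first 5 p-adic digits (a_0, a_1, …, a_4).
Σ a^n = 1/(1 − a) = 1/384105;  first 5 digits = (1, 0, 0, 1, 16)

v_19(a) = 3 ≥ 1, so the series converges in ℤ_19 to 1/(1 − a) = 1/(1 − (-384104)) = 1/384105. Expand this rational in ℤ_19: compute digits iteratively via d_i = x_i mod 19, x_{i+1} = (x_i − d_i)/19. The first 5 digits are (1, 0, 0, 1, 16).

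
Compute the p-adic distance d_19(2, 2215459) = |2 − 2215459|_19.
d_19(2, 2215459) = 1/130321

Step 1 — x − y = 2 − 2215459 = -2215457. Step 2 — v_19(-2215457) = 4 (factor: -2215457 = −(19^4 · 17); the sign does not affect v_p). Step 3 — |x − y|_19 = 19^{-4} = 1/130321.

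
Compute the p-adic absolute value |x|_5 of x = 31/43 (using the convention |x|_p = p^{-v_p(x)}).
|31/43|_5 = 1

Step 1 — compute v_5(x) by factoring powers of 5 out of the numerator and denominator: v_5(31/43) = 0. Step 2 — apply |x|_p = p^{-v_p(x)} = 5^{0} = 1.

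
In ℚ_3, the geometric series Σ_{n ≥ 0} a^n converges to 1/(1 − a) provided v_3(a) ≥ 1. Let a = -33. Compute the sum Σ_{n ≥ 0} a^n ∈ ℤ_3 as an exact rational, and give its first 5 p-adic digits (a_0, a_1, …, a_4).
Σ a^n = 1/(1 − a) = 1/34;  first 5 digits = (1, 1, 0, 1, 2)

v_3(a) = 1 ≥ 1, so the series converges in ℤ_3 to 1/(1 − a) = 1/(1 − (-33)) = 1/34. Expand this rational in ℤ_3: compute digits iteratively via d_i = x_i mod 3, x_{i+1} = (x_i − d_i)/3. The first 5 digits are (1, 1, 0, 1, 2).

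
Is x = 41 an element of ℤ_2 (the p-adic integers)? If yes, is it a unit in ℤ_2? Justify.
x ∈ ℤ_2^× (unit); v_2(x) = 0

ℤ_2 = {x ∈ ℚ_2 : v_2(x) ≥ 0} and ℤ_2^× = {x ∈ ℤ_2 : v_2(x) = 0}. Here v_2(41) = v_2(num) − v_2(den) = 0; compare against these criteria.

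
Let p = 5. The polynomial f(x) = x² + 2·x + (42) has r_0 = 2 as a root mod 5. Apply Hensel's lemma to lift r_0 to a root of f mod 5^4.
r_3 = 202 (mod 625)

Hensel: r_{i+1} = r_i − f(r_i)·(f′(r_i))^{-1} mod 5^{i+2}, f′(x) = 2x + 2. Iterate:
  r_0 = 2 (mod 5)
  r_1 = 2 (mod 25)
  r_2 = 77 (mod 125)
  r_3 = 202 (mod 625)
Final: r = 202 satisfies f(r) ≡ 0 mod 5^4.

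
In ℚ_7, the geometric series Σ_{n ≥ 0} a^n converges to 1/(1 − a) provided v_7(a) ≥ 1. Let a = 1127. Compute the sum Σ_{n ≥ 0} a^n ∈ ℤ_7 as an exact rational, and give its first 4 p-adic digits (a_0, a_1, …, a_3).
Σ a^n = 1/(1 − a) = -1/1126;  first 4 digits = (1, 0, 2, 3)

v_7(a) = 2 ≥ 1, so the series converges in ℤ_7 to 1/(1 − a) = 1/(1 − 1127) = -1/1126. Expand this rational in ℤ_7: compute digits iteratively via d_i = x_i mod 7, x_{i+1} = (x_i − d_i)/7. The first 4 digits are (1, 0, 2, 3).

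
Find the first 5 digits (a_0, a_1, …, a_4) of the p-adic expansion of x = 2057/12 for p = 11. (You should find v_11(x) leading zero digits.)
(a_0, …, a_4) = (0, 0, 6, 6, 4)

v_11(2057/12) = 2, so a_0 = ... = a_1 = 0. Factor out: x = 11^2 · u with u = 17/12 a unit in ℤ_11. Expand u iteratively via a_{v+i} = u_i mod 11, u_{i+1} = (u_i − a_{v+i})/11:
  u_0 = 17/12;  a_2 = 6;  u_1 = (u_0 − 6)/11 = -5/12
  u_1 = -5/12;  a_3 = 6;  u_2 = (u_1 − 6)/11 = -7/12
  u_2 = -7/12;  a_4 = 4;  u_3 = (u_2 − 4)/11 = -5/12
Digits: (0, 0, 6, 6, 4).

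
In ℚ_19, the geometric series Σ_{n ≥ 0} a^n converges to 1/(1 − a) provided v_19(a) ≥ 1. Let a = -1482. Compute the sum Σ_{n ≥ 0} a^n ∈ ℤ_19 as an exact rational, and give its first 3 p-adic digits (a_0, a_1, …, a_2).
Σ a^n = 1/(1 − a) = 1/1483;  first 3 digits = (1, 17, 18)

v_19(a) = 1 ≥ 1, so the series converges in ℤ_19 to 1/(1 − a) = 1/(1 − (-1482)) = 1/1483. Expand this rational in ℤ_19: compute digits iteratively via d_i = x_i mod 19, x_{i+1} = (x_i − d_i)/19. The first 3 digits are (1, 17, 18).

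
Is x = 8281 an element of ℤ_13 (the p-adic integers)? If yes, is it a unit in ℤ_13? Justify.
x ∈ ℤ_13 but not a unit; v_13(x) = 2 > 0

ℤ_13 = {x ∈ ℚ_13 : v_13(x) ≥ 0} and ℤ_13^× = {x ∈ ℤ_13 : v_13(x) = 0}. Here v_13(8281) = v_13(num) − v_13(den) = 2; compare against these criteria.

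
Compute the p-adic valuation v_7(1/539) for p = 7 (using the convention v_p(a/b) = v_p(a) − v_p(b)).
v_7(1/539) = -2

Factor powers of 7 from the numerator and denominator of the reduced fraction: 1 = 7^0 · 1 and 539 = 7^2 · 11. Apply v_p(a/b) = v_p(a) − v_p(b): v_7(1/539) = 0 − 2 = -2.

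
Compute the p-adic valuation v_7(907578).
v_7(907578) = 5

v_7(n) is the largest exponent k such that 7^k divides n. Factor out: 907578 = 7^5 · 54. (Sign doesn't affect v_p.) So v_7(907578) = 5.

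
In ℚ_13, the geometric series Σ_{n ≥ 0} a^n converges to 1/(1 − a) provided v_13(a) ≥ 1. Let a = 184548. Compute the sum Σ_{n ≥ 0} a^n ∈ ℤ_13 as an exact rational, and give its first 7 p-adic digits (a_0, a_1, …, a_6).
Σ a^n = 1/(1 − a) = -1/184547;  first 7 digits = (1, 0, 0, 6, 6, 0, 10)

v_13(a) = 3 ≥ 1, so the series converges in ℤ_13 to 1/(1 − a) = 1/(1 − 184548) = -1/184547. Expand this rational in ℤ_13: compute digits iteratively via d_i = x_i mod 13, x_{i+1} = (x_i − d_i)/13. The first 7 digits are (1, 0, 0, 6, 6, 0, 10).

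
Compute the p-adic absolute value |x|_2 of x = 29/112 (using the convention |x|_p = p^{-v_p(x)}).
|29/112|_2 = 16

Step 1 — compute v_2(x) by factoring powers of 2 out of the numerator and denominator: v_2(29/112) = -4. Step 2 — apply |x|_p = p^{-v_p(x)} = 2^{4} = 16.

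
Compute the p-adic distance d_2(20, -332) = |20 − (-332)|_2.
d_2(20, -332) = 1/32

Step 1 — x − y = 20 − (-332) = 352. Step 2 — v_2(352) = 5 (factor: 352 = (2^5 · 11); the sign does not affect v_p). Step 3 — |x − y|_2 = 2^{-5} = 1/32.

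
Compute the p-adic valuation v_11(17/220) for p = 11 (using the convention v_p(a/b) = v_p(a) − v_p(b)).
v_11(17/220) = -1

Factor powers of 11 from the numerator and denominator of the reduced fraction: 17 = 11^0 · 17 and 220 = 11^1 · 20. Apply v_p(a/b) = v_p(a) − v_p(b): v_11(17/220) = 0 − 1 = -1.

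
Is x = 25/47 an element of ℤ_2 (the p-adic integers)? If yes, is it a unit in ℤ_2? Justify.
x ∈ ℤ_2^× (unit); v_2(x) = 0

ℤ_2 = {x ∈ ℚ_2 : v_2(x) ≥ 0} and ℤ_2^× = {x ∈ ℤ_2 : v_2(x) = 0}. Here v_2(25/47) = v_2(num) − v_2(den) = 0; compare against these criteria.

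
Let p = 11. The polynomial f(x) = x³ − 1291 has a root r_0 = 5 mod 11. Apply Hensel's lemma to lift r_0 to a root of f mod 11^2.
r_1 = 27 (mod 121)

Hensel: r_{i+1} = r_i − f(r_i)/f′(r_i) mod 11^{i+2}, where f′(x) = 3x². Iterate:
  r_0 = 5 (mod 11)
  r_1 = 27 (mod 121)
Final: r = 27 with f(r) ≡ 0 mod 11^2.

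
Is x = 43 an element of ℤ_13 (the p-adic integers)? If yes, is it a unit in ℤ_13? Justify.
x ∈ ℤ_13^× (unit); v_13(x) = 0

ℤ_13 = {x ∈ ℚ_13 : v_13(x) ≥ 0} and ℤ_13^× = {x ∈ ℤ_13 : v_13(x) = 0}. Here v_13(43) = v_13(num) − v_13(den) = 0; compare against these criteria.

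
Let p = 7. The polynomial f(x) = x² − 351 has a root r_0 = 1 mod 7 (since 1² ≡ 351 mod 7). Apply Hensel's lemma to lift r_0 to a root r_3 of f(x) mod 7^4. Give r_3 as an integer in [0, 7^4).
r_3 = 1842 (mod 2401)

Hensel's recurrence: r_{i+1} = r_i − f(r_i)·(f′(r_i))^{-1} mod 7^{i+2}, with f′(x) = 2x. Iterate:
  r_0 = 1 (mod 7)
  r_1 = 29 (mod 49)
  r_2 = 127 (mod 343)
  r_3 = 1842 (mod 2401)
Final: r_3 = 1842, and one checks f(r_3) ≡ 0 mod 7^4.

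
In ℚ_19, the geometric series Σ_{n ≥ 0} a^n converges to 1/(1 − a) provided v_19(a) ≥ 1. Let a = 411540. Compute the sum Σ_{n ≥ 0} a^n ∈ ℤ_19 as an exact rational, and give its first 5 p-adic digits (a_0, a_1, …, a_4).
Σ a^n = 1/(1 − a) = -1/411539;  first 5 digits = (1, 0, 0, 3, 3)

v_19(a) = 3 ≥ 1, so the series converges in ℤ_19 to 1/(1 − a) = 1/(1 − 411540) = -1/411539. Expand this rational in ℤ_19: compute digits iteratively via d_i = x_i mod 19, x_{i+1} = (x_i − d_i)/19. The first 5 digits are (1, 0, 0, 3, 3).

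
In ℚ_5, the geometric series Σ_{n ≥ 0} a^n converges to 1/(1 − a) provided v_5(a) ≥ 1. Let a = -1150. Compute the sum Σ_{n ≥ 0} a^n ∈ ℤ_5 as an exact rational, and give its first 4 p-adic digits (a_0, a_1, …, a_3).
Σ a^n = 1/(1 − a) = 1/1151;  first 4 digits = (1, 0, 4, 0)

v_5(a) = 2 ≥ 1, so the series converges in ℤ_5 to 1/(1 − a) = 1/(1 − (-1150)) = 1/1151. Expand this rational in ℤ_5: compute digits iteratively via d_i = x_i mod 5, x_{i+1} = (x_i − d_i)/5. The first 4 digits are (1, 0, 4, 0).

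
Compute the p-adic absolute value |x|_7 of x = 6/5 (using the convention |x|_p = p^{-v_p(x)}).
|6/5|_7 = 1

Step 1 — compute v_7(x) by factoring powers of 7 out of the numerator and denominator: v_7(6/5) = 0. Step 2 — apply |x|_p = p^{-v_p(x)} = 7^{0} = 1.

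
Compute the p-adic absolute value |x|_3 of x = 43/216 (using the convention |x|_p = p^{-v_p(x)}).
|43/216|_3 = 27

Step 1 — compute v_3(x) by factoring powers of 3 out of the numerator and denominator: v_3(43/216) = -3. Step 2 — apply |x|_p = p^{-v_p(x)} = 3^{3} = 27.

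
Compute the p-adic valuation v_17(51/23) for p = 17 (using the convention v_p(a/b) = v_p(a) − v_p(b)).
v_17(51/23) = 1

Factor powers of 17 from the numerator and denominator of the reduced fraction: 51 = 17^1 · 3 and 23 = 17^0 · 23. Apply v_p(a/b) = v_p(a) − v_p(b): v_17(51/23) = 1 − 0 = 1.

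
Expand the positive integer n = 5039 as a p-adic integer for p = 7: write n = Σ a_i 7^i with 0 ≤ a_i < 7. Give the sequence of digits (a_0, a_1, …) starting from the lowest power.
(a_0, a_1, …) = (6, 5, 4, 0, 2)

Repeated division by 7 gives the digits low-to-high: 5039 = 6 + 5·7^1 + 4·7^2 + 2·7^4. Digit sequence: (6, 5, 4, 0, 2).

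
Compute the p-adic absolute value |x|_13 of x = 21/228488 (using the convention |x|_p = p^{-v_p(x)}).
|21/228488|_13 = 28561

Step 1 — compute v_13(x) by factoring powers of 13 out of the numerator and denominator: v_13(21/228488) = -4. Step 2 — apply |x|_p = p^{-v_p(x)} = 13^{4} = 28561.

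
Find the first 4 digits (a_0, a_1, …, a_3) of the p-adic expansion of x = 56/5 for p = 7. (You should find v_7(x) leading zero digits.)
(a_0, …, a_3) = (0, 3, 4, 5)

v_7(56/5) = 1, so a_0 = ... = a_0 = 0. Factor out: x = 7^1 · u with u = 8/5 a unit in ℤ_7. Expand u iteratively via a_{v+i} = u_i mod 7, u_{i+1} = (u_i − a_{v+i})/7:
  u_0 = 8/5;  a_1 = 3;  u_1 = (u_0 − 3)/7 = -1/5
  u_1 = -1/5;  a_2 = 4;  u_2 = (u_1 − 4)/7 = -3/5
  u_2 = -3/5;  a_3 = 5;  u_3 = (u_2 − 5)/7 = -4/5
Digits: (0, 3, 4, 5).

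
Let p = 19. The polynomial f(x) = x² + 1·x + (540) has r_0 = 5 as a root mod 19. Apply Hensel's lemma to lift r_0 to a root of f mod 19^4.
r_3 = 77240 (mod 130321)

Hensel: r_{i+1} = r_i − f(r_i)·(f′(r_i))^{-1} mod 19^{i+2}, f′(x) = 2x + 1. Iterate:
  r_0 = 5 (mod 19)
  r_1 = 347 (mod 361)
  r_2 = 1791 (mod 6859)
  r_3 = 77240 (mod 130321)
Final: r = 77240 satisfies f(r) ≡ 0 mod 19^4.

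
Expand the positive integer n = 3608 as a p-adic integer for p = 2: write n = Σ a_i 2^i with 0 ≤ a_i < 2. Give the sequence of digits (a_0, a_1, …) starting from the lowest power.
(a_0, a_1, …) = (0, 0, 0, 1, 1, 0, 0, 0, 0, 1, 1, 1)

Repeated division by 2 gives the digits low-to-high: 3608 = 1·2^3 + 1·2^4 + 1·2^9 + 1·2^10 + 1·2^11. Digit sequence: (0, 0, 0, 1, 1, 0, 0, 0, 0, 1, 1, 1).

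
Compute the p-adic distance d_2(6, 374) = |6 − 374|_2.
d_2(6, 374) = 1/16

Step 1 — x − y = 6 − 374 = -368. Step 2 — v_2(-368) = 4 (factor: -368 = −(2^4 · 23); the sign does not affect v_p). Step 3 — |x − y|_2 = 2^{-4} = 1/16.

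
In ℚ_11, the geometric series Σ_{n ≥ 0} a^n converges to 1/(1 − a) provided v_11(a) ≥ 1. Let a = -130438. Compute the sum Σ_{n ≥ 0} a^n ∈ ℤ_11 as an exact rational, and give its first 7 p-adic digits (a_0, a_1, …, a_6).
Σ a^n = 1/(1 − a) = 1/130439;  first 7 digits = (1, 0, 0, 1, 2, 10, 0)

v_11(a) = 3 ≥ 1, so the series converges in ℤ_11 to 1/(1 − a) = 1/(1 − (-130438)) = 1/130439. Expand this rational in ℤ_11: compute digits iteratively via d_i = x_i mod 11, x_{i+1} = (x_i − d_i)/11. The first 7 digits are (1, 0, 0, 1, 2, 10, 0).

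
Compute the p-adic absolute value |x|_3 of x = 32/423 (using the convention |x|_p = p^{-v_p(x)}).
|32/423|_3 = 9

Step 1 — compute v_3(x) by factoring powers of 3 out of the numerator and denominator: v_3(32/423) = -2. Step 2 — apply |x|_p = p^{-v_p(x)} = 3^{2} = 9.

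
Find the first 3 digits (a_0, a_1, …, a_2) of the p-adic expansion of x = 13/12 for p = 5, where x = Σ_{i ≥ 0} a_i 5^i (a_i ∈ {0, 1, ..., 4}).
(a_0, …, a_2) = (4, 4, 2)

v_5(13/12) = 0 (numerator and denominator both coprime to 5), so x ∈ ℤ_5^×. Compute digits iteratively via a_i = x_i mod 5, x_{i+1} = (x_i − a_i)/5, with x_0 = x:
  x_0 = 13/12;  a_0 = 4;  x_1 = (x_0 − 4)/5 = -7/12
  x_1 = -7/12;  a_1 = 4;  x_2 = (x_1 − 4)/5 = -11/12
  x_2 = -11/12;  a_2 = 2;  x_3 = (x_2 − 2)/5 = -7/12
Digits: (4, 4, 2).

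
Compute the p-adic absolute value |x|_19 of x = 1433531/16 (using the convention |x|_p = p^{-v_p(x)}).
|1433531/16|_19 = 1/130321

Step 1 — compute v_19(x) by factoring powers of 19 out of the numerator and denominator: v_19(1433531/16) = 4. Step 2 — apply |x|_p = p^{-v_p(x)} = 19^{-4} = 1/130321.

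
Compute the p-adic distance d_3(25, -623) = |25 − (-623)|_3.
d_3(25, -623) = 1/81

Step 1 — x − y = 25 − (-623) = 648. Step 2 — v_3(648) = 4 (factor: 648 = (3^4 · 8); the sign does not affect v_p). Step 3 — |x − y|_3 = 3^{-4} = 1/81.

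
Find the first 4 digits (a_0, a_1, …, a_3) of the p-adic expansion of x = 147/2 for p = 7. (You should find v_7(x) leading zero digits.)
(a_0, …, a_3) = (0, 0, 5, 3)

v_7(147/2) = 2, so a_0 = ... = a_1 = 0. Factor out: x = 7^2 · u with u = 3/2 a unit in ℤ_7. Expand u iteratively via a_{v+i} = u_i mod 7, u_{i+1} = (u_i − a_{v+i})/7:
  u_0 = 3/2;  a_2 = 5;  u_1 = (u_0 − 5)/7 = -1/2
  u_1 = -1/2;  a_3 = 3;  u_2 = (u_1 − 3)/7 = -1/2
Digits: (0, 0, 5, 3).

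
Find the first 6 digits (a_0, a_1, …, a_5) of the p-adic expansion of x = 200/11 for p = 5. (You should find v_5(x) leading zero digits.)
(a_0, …, a_5) = (0, 0, 3, 0, 4, 1)

v_5(200/11) = 2, so a_0 = ... = a_1 = 0. Factor out: x = 5^2 · u with u = 8/11 a unit in ℤ_5. Expand u iteratively via a_{v+i} = u_i mod 5, u_{i+1} = (u_i − a_{v+i})/5:
  u_0 = 8/11;  a_2 = 3;  u_1 = (u_0 − 3)/5 = -5/11
  u_1 = -5/11;  a_3 = 0;  u_2 = (u_1 − 0)/5 = -1/11
  u_2 = -1/11;  a_4 = 4;  u_3 = (u_2 − 4)/5 = -9/11
  u_3 = -9/11;  a_5 = 1;  u_4 = (u_3 − 1)/5 = -4/11
Digits: (0, 0, 3, 0, 4, 1).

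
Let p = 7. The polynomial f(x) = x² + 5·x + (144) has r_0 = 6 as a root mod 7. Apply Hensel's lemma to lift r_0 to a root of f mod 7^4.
r_3 = 573 (mod 2401)

Hensel: r_{i+1} = r_i − f(r_i)·(f′(r_i))^{-1} mod 7^{i+2}, f′(x) = 2x + 5. Iterate:
  r_0 = 6 (mod 7)
  r_1 = 34 (mod 49)
  r_2 = 230 (mod 343)
  r_3 = 573 (mod 2401)
Final: r = 573 satisfies f(r) ≡ 0 mod 7^4.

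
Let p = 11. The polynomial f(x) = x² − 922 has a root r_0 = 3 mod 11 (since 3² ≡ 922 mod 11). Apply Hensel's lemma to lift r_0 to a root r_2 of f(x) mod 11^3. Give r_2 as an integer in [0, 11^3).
r_2 = 135 (mod 1331)

Hensel's recurrence: r_{i+1} = r_i − f(r_i)·(f′(r_i))^{-1} mod 11^{i+2}, with f′(x) = 2x. Iterate:
  r_0 = 3 (mod 11)
  r_1 = 14 (mod 121)
  r_2 = 135 (mod 1331)
Final: r_2 = 135, and one checks f(r_2) ≡ 0 mod 11^3.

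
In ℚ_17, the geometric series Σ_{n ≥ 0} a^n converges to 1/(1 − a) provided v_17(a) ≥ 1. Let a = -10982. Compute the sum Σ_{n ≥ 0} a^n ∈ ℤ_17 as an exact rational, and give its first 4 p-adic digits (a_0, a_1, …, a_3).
Σ a^n = 1/(1 − a) = 1/10983;  first 4 digits = (1, 0, 13, 14)

v_17(a) = 2 ≥ 1, so the series converges in ℤ_17 to 1/(1 − a) = 1/(1 − (-10982)) = 1/10983. Expand this rational in ℤ_17: compute digits iteratively via d_i = x_i mod 17, x_{i+1} = (x_i − d_i)/17. The first 4 digits are (1, 0, 13, 14).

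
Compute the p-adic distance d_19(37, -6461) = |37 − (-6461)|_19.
d_19(37, -6461) = 1/361

Step 1 — x − y = 37 − (-6461) = 6498. Step 2 — v_19(6498) = 2 (factor: 6498 = (19^2 · 18); the sign does not affect v_p). Step 3 — |x − y|_19 = 19^{-2} = 1/361.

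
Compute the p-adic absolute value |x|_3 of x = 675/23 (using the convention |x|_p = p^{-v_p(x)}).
|675/23|_3 = 1/27

Step 1 — compute v_3(x) by factoring powers of 3 out of the numerator and denominator: v_3(675/23) = 3. Step 2 — apply |x|_p = p^{-v_p(x)} = 3^{-3} = 1/27.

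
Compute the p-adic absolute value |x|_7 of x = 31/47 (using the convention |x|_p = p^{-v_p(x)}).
|31/47|_7 = 1

Step 1 — compute v_7(x) by factoring powers of 7 out of the numerator and denominator: v_7(31/47) = 0. Step 2 — apply |x|_p = p^{-v_p(x)} = 7^{0} = 1.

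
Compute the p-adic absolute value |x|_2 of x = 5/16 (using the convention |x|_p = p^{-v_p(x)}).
|5/16|_2 = 16

Step 1 — compute v_2(x) by factoring powers of 2 out of the numerator and denominator: v_2(5/16) = -4. Step 2 — apply |x|_p = p^{-v_p(x)} = 2^{4} = 16.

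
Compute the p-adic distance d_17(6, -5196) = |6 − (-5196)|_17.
d_17(6, -5196) = 1/289

Step 1 — x − y = 6 − (-5196) = 5202. Step 2 — v_17(5202) = 2 (factor: 5202 = (17^2 · 18); the sign does not affect v_p). Step 3 — |x − y|_17 = 17^{-2} = 1/289.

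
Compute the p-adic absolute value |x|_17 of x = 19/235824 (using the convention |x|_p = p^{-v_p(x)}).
|19/235824|_17 = 4913

Step 1 — compute v_17(x) by factoring powers of 17 out of the numerator and denominator: v_17(19/235824) = -3. Step 2 — apply |x|_p = p^{-v_p(x)} = 17^{3} = 4913.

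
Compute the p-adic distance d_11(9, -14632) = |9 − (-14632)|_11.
d_11(9, -14632) = 1/14641

Step 1 — x − y = 9 − (-14632) = 14641. Step 2 — v_11(14641) = 4 (factor: 14641 = (11^4 · 1); the sign does not affect v_p). Step 3 — |x − y|_11 = 11^{-4} = 1/14641.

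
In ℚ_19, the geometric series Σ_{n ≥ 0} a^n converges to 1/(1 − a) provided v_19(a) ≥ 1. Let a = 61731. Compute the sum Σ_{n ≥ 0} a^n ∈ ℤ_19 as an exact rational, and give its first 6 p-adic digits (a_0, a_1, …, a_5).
Σ a^n = 1/(1 − a) = -1/61730;  first 6 digits = (1, 0, 0, 9, 0, 0)

v_19(a) = 3 ≥ 1, so the series converges in ℤ_19 to 1/(1 − a) = 1/(1 − 61731) = -1/61730. Expand this rational in ℤ_19: compute digits iteratively via d_i = x_i mod 19, x_{i+1} = (x_i − d_i)/19. The first 6 digits are (1, 0, 0, 9, 0, 0).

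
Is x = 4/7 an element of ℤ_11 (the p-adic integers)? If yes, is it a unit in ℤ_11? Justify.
x ∈ ℤ_11^× (unit); v_11(x) = 0

ℤ_11 = {x ∈ ℚ_11 : v_11(x) ≥ 0} and ℤ_11^× = {x ∈ ℤ_11 : v_11(x) = 0}. Here v_11(4/7) = v_11(num) − v_11(den) = 0; compare against these criteria.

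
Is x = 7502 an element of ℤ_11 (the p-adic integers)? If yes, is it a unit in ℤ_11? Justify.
x ∈ ℤ_11 but not a unit; v_11(x) = 2 > 0

ℤ_11 = {x ∈ ℚ_11 : v_11(x) ≥ 0} and ℤ_11^× = {x ∈ ℤ_11 : v_11(x) = 0}. Here v_11(7502) = v_11(num) − v_11(den) = 2; compare against these criteria.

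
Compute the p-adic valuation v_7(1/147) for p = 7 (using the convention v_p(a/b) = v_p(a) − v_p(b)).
v_7(1/147) = -2

Factor powers of 7 from the numerator and denominator of the reduced fraction: 1 = 7^0 · 1 and 147 = 7^2 · 3. Apply v_p(a/b) = v_p(a) − v_p(b): v_7(1/147) = 0 − 2 = -2.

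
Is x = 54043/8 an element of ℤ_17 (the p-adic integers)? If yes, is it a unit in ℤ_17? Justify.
x ∈ ℤ_17 but not a unit; v_17(x) = 3 > 0

ℤ_17 = {x ∈ ℚ_17 : v_17(x) ≥ 0} and ℤ_17^× = {x ∈ ℤ_17 : v_17(x) = 0}. Here v_17(54043/8) = v_17(num) − v_17(den) = 3; compare against these criteria.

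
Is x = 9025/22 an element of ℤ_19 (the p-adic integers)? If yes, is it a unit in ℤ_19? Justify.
x ∈ ℤ_19 but not a unit; v_19(x) = 2 > 0

ℤ_19 = {x ∈ ℚ_19 : v_19(x) ≥ 0} and ℤ_19^× = {x ∈ ℤ_19 : v_19(x) = 0}. Here v_19(9025/22) = v_19(num) − v_19(den) = 2; compare against these criteria.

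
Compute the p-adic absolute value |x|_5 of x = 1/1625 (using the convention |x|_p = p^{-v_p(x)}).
|1/1625|_5 = 125

Step 1 — compute v_5(x) by factoring powers of 5 out of the numerator and denominator: v_5(1/1625) = -3. Step 2 — apply |x|_p = p^{-v_p(x)} = 5^{3} = 125.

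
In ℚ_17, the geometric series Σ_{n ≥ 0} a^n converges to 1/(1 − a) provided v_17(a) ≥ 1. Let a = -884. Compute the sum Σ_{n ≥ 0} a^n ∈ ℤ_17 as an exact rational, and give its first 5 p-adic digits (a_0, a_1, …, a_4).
Σ a^n = 1/(1 − a) = 1/885;  first 5 digits = (1, 16, 14, 4, 1)

v_17(a) = 1 ≥ 1, so the series converges in ℤ_17 to 1/(1 − a) = 1/(1 − (-884)) = 1/885. Expand this rational in ℤ_17: compute digits iteratively via d_i = x_i mod 17, x_{i+1} = (x_i − d_i)/17. The first 5 digits are (1, 16, 14, 4, 1).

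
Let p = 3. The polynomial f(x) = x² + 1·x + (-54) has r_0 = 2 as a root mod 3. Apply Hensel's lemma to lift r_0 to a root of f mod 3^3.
r_2 = 26 (mod 27)

Hensel: r_{i+1} = r_i − f(r_i)·(f′(r_i))^{-1} mod 3^{i+2}, f′(x) = 2x + 1. Iterate:
  r_0 = 2 (mod 3)
  r_1 = 8 (mod 9)
  r_2 = 26 (mod 27)
Final: r = 26 satisfies f(r) ≡ 0 mod 3^3.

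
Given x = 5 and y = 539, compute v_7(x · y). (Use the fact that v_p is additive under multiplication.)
v_7(2695) = 2

v_p(x) = 0 (factor: 5 = 7^0 · 5); v_p(y) = 2 (factor: 539 = 7^2 · 11). Additivity: v_p(xy) = v_p(x) + v_p(y) = 0 + 2 = 2. (Direct check: xy = 2695 = 7^2 · (55).)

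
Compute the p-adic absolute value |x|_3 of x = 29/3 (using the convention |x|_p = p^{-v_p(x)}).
|29/3|_3 = 3

Step 1 — compute v_3(x) by factoring powers of 3 out of the numerator and denominator: v_3(29/3) = -1. Step 2 — apply |x|_p = p^{-v_p(x)} = 3^{1} = 3.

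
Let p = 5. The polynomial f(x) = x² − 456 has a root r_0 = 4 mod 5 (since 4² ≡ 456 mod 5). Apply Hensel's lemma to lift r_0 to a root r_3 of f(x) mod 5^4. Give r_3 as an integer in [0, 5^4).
r_3 = 134 (mod 625)

Hensel's recurrence: r_{i+1} = r_i − f(r_i)·(f′(r_i))^{-1} mod 5^{i+2}, with f′(x) = 2x. Iterate:
  r_0 = 4 (mod 5)
  r_1 = 9 (mod 25)
  r_2 = 9 (mod 125)
  r_3 = 134 (mod 625)
Final: r_3 = 134, and one checks f(r_3) ≡ 0 mod 5^4.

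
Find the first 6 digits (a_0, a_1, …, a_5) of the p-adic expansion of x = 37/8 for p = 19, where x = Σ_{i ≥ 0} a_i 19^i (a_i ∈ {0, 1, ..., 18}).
(a_0, …, a_5) = (7, 7, 2, 7, 2, 7)

v_19(37/8) = 0 (numerator and denominator both coprime to 19), so x ∈ ℤ_19^×. Compute digits iteratively via a_i = x_i mod 19, x_{i+1} = (x_i − a_i)/19, with x_0 = x:
  x_0 = 37/8;  a_0 = 7;  x_1 = (x_0 − 7)/19 = -1/8
  x_1 = -1/8;  a_1 = 7;  x_2 = (x_1 − 7)/19 = -3/8
  x_2 = -3/8;  a_2 = 2;  x_3 = (x_2 − 2)/19 = -1/8
  x_3 = -1/8;  a_3 = 7;  x_4 = (x_3 − 7)/19 = -3/8
  x_4 = -3/8;  a_4 = 2;  x_5 = (x_4 − 2)/19 = -1/8
  x_5 = -1/8;  a_5 = 7;  x_6 = (x_5 − 7)/19 = -3/8
Digits: (7, 7, 2, 7, 2, 7).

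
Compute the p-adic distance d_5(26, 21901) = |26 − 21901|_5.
d_5(26, 21901) = 1/3125

Step 1 — x − y = 26 − 21901 = -21875. Step 2 — v_5(-21875) = 5 (factor: -21875 = −(5^5 · 7); the sign does not affect v_p). Step 3 — |x − y|_5 = 5^{-5} = 1/3125.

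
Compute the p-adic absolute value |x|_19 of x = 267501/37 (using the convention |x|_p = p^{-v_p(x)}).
|267501/37|_19 = 1/6859

Step 1 — compute v_19(x) by factoring powers of 19 out of the numerator and denominator: v_19(267501/37) = 3. Step 2 — apply |x|_p = p^{-v_p(x)} = 19^{-3} = 1/6859.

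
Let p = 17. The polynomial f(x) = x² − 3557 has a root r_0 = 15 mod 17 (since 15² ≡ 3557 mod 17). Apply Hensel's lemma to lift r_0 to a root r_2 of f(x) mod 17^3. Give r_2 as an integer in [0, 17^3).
r_2 = 4673 (mod 4913)

Hensel's recurrence: r_{i+1} = r_i − f(r_i)·(f′(r_i))^{-1} mod 17^{i+2}, with f′(x) = 2x. Iterate:
  r_0 = 15 (mod 17)
  r_1 = 49 (mod 289)
  r_2 = 4673 (mod 4913)
Final: r_2 = 4673, and one checks f(r_2) ≡ 0 mod 17^3.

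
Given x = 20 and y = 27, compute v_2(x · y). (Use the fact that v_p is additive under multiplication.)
v_2(540) = 2

v_p(x) = 2 (factor: 20 = 2^2 · 5); v_p(y) = 0 (factor: 27 = 2^0 · 27). Additivity: v_p(xy) = v_p(x) + v_p(y) = 2 + 0 = 2. (Direct check: xy = 540 = 2^2 · (135).)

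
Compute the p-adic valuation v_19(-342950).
v_19(-342950) = 3

v_19(n) is the largest exponent k such that 19^k divides n. Factor out: -342950 = -19^3 · 50. (Sign doesn't affect v_p.) So v_19(-342950) = 3.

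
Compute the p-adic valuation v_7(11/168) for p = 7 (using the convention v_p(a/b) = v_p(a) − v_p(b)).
v_7(11/168) = -1

Factor powers of 7 from the numerator and denominator of the reduced fraction: 11 = 7^0 · 11 and 168 = 7^1 · 24. Apply v_p(a/b) = v_p(a) − v_p(b): v_7(11/168) = 0 − 1 = -1.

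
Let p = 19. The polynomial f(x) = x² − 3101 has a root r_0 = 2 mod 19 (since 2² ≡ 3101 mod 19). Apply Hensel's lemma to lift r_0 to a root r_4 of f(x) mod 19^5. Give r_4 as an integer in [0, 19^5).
r_4 = 2094125 (mod 2476099)

Hensel's recurrence: r_{i+1} = r_i − f(r_i)·(f′(r_i))^{-1} mod 19^{i+2}, with f′(x) = 2x. Iterate:
  r_0 = 2 (mod 19)
  r_1 = 325 (mod 361)
  r_2 = 2130 (mod 6859)
  r_3 = 8989 (mod 130321)
  r_4 = 2094125 (mod 2476099)
Final: r_4 = 2094125, and one checks f(r_4) ≡ 0 mod 19^5.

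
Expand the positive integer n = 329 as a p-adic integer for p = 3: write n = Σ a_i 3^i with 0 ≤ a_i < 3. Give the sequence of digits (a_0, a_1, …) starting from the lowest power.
(a_0, a_1, …) = (2, 1, 0, 0, 1, 1)

Repeated division by 3 gives the digits low-to-high: 329 = 2 + 1·3^1 + 1·3^4 + 1·3^5. Digit sequence: (2, 1, 0, 0, 1, 1).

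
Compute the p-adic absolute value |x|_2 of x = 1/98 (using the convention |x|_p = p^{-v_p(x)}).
|1/98|_2 = 2

Step 1 — compute v_2(x) by factoring powers of 2 out of the numerator and denominator: v_2(1/98) = -1. Step 2 — apply |x|_p = p^{-v_p(x)} = 2^{1} = 2.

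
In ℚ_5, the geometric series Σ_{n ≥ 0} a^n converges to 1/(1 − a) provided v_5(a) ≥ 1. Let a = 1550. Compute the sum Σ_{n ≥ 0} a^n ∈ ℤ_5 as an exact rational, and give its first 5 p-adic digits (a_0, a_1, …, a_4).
Σ a^n = 1/(1 − a) = -1/1549;  first 5 digits = (1, 0, 2, 2, 1)

v_5(a) = 2 ≥ 1, so the series converges in ℤ_5 to 1/(1 − a) = 1/(1 − 1550) = -1/1549. Expand this rational in ℤ_5: compute digits iteratively via d_i = x_i mod 5, x_{i+1} = (x_i − d_i)/5. The first 5 digits are (1, 0, 2, 2, 1).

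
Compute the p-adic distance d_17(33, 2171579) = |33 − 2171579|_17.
d_17(33, 2171579) = 1/83521

Step 1 — x − y = 33 − 2171579 = -2171546. Step 2 — v_17(-2171546) = 4 (factor: -2171546 = −(17^4 · 26); the sign does not affect v_p). Step 3 — |x − y|_17 = 17^{-4} = 1/83521.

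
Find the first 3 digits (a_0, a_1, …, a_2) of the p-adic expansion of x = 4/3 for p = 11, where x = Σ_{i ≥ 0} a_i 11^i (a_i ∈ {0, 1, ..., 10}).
(a_0, …, a_2) = (5, 7, 3)

v_11(4/3) = 0 (numerator and denominator both coprime to 11), so x ∈ ℤ_11^×. Compute digits iteratively via a_i = x_i mod 11, x_{i+1} = (x_i − a_i)/11, with x_0 = x:
  x_0 = 4/3;  a_0 = 5;  x_1 = (x_0 − 5)/11 = -1/3
  x_1 = -1/3;  a_1 = 7;  x_2 = (x_1 − 7)/11 = -2/3
  x_2 = -2/3;  a_2 = 3;  x_3 = (x_2 − 3)/11 = -1/3
Digits: (5, 7, 3).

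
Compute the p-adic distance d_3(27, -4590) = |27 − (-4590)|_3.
d_3(27, -4590) = 1/243

Step 1 — x − y = 27 − (-4590) = 4617. Step 2 — v_3(4617) = 5 (factor: 4617 = (3^5 · 19); the sign does not affect v_p). Step 3 — |x − y|_3 = 3^{-5} = 1/243.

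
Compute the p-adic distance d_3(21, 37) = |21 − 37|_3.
d_3(21, 37) = 1

Step 1 — x − y = 21 − 37 = -16. Step 2 — v_3(-16) = 0 (factor: -16 = −(3^0 · 16); the sign does not affect v_p). Step 3 — |x − y|_3 = 3^{0} = 1.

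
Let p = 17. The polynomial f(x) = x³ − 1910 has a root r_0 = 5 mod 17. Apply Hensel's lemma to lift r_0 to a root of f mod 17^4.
r_3 = 13554 (mod 83521)

Hensel: r_{i+1} = r_i − f(r_i)/f′(r_i) mod 17^{i+2}, where f′(x) = 3x². Iterate:
  r_0 = 5 (mod 17)
  r_1 = 260 (mod 289)
  r_2 = 3728 (mod 4913)
  r_3 = 13554 (mod 83521)
Final: r = 13554 with f(r) ≡ 0 mod 17^4.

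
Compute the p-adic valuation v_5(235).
v_5(235) = 1

v_5(n) is the largest exponent k such that 5^k divides n. Factor out: 235 = 5^1 · 47. (Sign doesn't affect v_p.) So v_5(235) = 1.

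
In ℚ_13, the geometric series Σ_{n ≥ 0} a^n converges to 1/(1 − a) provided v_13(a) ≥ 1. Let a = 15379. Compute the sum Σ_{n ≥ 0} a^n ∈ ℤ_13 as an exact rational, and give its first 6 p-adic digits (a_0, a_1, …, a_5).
Σ a^n = 1/(1 − a) = -1/15378;  first 6 digits = (1, 0, 0, 7, 0, 0)

v_13(a) = 3 ≥ 1, so the series converges in ℤ_13 to 1/(1 − a) = 1/(1 − 15379) = -1/15378. Expand this rational in ℤ_13: compute digits iteratively via d_i = x_i mod 13, x_{i+1} = (x_i − d_i)/13. The first 6 digits are (1, 0, 0, 7, 0, 0).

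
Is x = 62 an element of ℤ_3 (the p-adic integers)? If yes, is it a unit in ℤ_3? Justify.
x ∈ ℤ_3^× (unit); v_3(x) = 0

ℤ_3 = {x ∈ ℚ_3 : v_3(x) ≥ 0} and ℤ_3^× = {x ∈ ℤ_3 : v_3(x) = 0}. Here v_3(62) = v_3(num) − v_3(den) = 0; compare against these criteria.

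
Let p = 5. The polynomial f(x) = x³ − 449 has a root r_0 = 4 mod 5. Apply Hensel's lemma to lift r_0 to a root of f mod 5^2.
r_1 = 24 (mod 25)

Hensel: r_{i+1} = r_i − f(r_i)/f′(r_i) mod 5^{i+2}, where f′(x) = 3x². Iterate:
  r_0 = 4 (mod 5)
  r_1 = 24 (mod 25)
Final: r = 24 with f(r) ≡ 0 mod 5^2.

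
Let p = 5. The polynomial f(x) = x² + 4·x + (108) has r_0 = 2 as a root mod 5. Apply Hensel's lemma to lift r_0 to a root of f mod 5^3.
r_2 = 37 (mod 125)

Hensel: r_{i+1} = r_i − f(r_i)·(f′(r_i))^{-1} mod 5^{i+2}, f′(x) = 2x + 4. Iterate:
  r_0 = 2 (mod 5)
  r_1 = 12 (mod 25)
  r_2 = 37 (mod 125)
Final: r = 37 satisfies f(r) ≡ 0 mod 5^3.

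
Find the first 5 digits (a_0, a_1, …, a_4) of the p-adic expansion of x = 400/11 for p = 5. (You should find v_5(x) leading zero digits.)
(a_0, …, a_4) = (0, 0, 1, 1, 3)

v_5(400/11) = 2, so a_0 = ... = a_1 = 0. Factor out: x = 5^2 · u with u = 16/11 a unit in ℤ_5. Expand u iteratively via a_{v+i} = u_i mod 5, u_{i+1} = (u_i − a_{v+i})/5:
  u_0 = 16/11;  a_2 = 1;  u_1 = (u_0 − 1)/5 = 1/11
  u_1 = 1/11;  a_3 = 1;  u_2 = (u_1 − 1)/5 = -2/11
  u_2 = -2/11;  a_4 = 3;  u_3 = (u_2 − 3)/5 = -7/11
Digits: (0, 0, 1, 1, 3).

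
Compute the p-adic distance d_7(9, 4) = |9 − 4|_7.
d_7(9, 4) = 1

Step 1 — x − y = 9 − 4 = 5. Step 2 — v_7(5) = 0 (factor: 5 = (7^0 · 5); the sign does not affect v_p). Step 3 — |x − y|_7 = 7^{0} = 1.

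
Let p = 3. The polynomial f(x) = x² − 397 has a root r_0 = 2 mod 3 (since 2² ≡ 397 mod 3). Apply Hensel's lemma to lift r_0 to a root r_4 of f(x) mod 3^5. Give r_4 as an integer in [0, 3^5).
r_4 = 206 (mod 243)

Hensel's recurrence: r_{i+1} = r_i − f(r_i)·(f′(r_i))^{-1} mod 3^{i+2}, with f′(x) = 2x. Iterate:
  r_0 = 2 (mod 3)
  r_1 = 8 (mod 9)
  r_2 = 17 (mod 27)
  r_3 = 44 (mod 81)
  r_4 = 206 (mod 243)
Final: r_4 = 206, and one checks f(r_4) ≡ 0 mod 3^5.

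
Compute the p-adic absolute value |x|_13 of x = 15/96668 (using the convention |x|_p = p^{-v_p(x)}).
|15/96668|_13 = 2197

Step 1 — compute v_13(x) by factoring powers of 13 out of the numerator and denominator: v_13(15/96668) = -3. Step 2 — apply |x|_p = p^{-v_p(x)} = 13^{3} = 2197.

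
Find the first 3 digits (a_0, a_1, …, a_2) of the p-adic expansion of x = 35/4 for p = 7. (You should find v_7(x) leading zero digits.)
(a_0, …, a_2) = (0, 3, 5)

v_7(35/4) = 1, so a_0 = ... = a_0 = 0. Factor out: x = 7^1 · u with u = 5/4 a unit in ℤ_7. Expand u iteratively via a_{v+i} = u_i mod 7, u_{i+1} = (u_i − a_{v+i})/7:
  u_0 = 5/4;  a_1 = 3;  u_1 = (u_0 − 3)/7 = -1/4
  u_1 = -1/4;  a_2 = 5;  u_2 = (u_1 − 5)/7 = -3/4
Digits: (0, 3, 5).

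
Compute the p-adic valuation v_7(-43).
v_7(-43) = 0

v_7(n) is the largest exponent k such that 7^k divides n. Factor out: -43 = -7^0 · 43. (Sign doesn't affect v_p.) So v_7(-43) = 0.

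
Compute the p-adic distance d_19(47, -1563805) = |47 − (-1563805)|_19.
d_19(47, -1563805) = 1/130321

Step 1 — x − y = 47 − (-1563805) = 1563852. Step 2 — v_19(1563852) = 4 (factor: 1563852 = (19^4 · 12); the sign does not affect v_p). Step 3 — |x − y|_19 = 19^{-4} = 1/130321.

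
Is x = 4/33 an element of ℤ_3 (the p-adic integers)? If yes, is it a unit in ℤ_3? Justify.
x ∉ ℤ_3 (v_3(x) = -1 < 0)

ℤ_3 = {x ∈ ℚ_3 : v_3(x) ≥ 0} and ℤ_3^× = {x ∈ ℤ_3 : v_3(x) = 0}. Here v_3(4/33) = v_3(num) − v_3(den) = -1; compare against these criteria.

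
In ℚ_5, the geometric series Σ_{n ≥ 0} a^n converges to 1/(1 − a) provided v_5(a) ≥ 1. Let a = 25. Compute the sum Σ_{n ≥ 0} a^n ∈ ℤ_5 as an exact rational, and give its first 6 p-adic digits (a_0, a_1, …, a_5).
Σ a^n = 1/(1 − a) = -1/24;  first 6 digits = (1, 0, 1, 0, 1, 0)

v_5(a) = 2 ≥ 1, so the series converges in ℤ_5 to 1/(1 − a) = 1/(1 − 25) = -1/24. Expand this rational in ℤ_5: compute digits iteratively via d_i = x_i mod 5, x_{i+1} = (x_i − d_i)/5. The first 6 digits are (1, 0, 1, 0, 1, 0).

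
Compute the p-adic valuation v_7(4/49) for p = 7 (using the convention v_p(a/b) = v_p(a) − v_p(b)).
v_7(4/49) = -2

Factor powers of 7 from the numerator and denominator of the reduced fraction: 4 = 7^0 · 4 and 49 = 7^2 · 1. Apply v_p(a/b) = v_p(a) − v_p(b): v_7(4/49) = 0 − 2 = -2.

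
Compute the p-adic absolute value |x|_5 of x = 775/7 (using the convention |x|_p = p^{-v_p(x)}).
|775/7|_5 = 1/25

Step 1 — compute v_5(x) by factoring powers of 5 out of the numerator and denominator: v_5(775/7) = 2. Step 2 — apply |x|_p = p^{-v_p(x)} = 5^{-2} = 1/25.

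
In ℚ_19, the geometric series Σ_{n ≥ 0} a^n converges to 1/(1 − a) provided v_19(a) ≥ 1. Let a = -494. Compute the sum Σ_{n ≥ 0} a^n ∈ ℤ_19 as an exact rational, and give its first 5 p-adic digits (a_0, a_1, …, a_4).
Σ a^n = 1/(1 − a) = 1/495;  first 5 digits = (1, 12, 9, 15, 14)

v_19(a) = 1 ≥ 1, so the series converges in ℤ_19 to 1/(1 − a) = 1/(1 − (-494)) = 1/495. Expand this rational in ℤ_19: compute digits iteratively via d_i = x_i mod 19, x_{i+1} = (x_i − d_i)/19. The first 5 digits are (1, 12, 9, 15, 14).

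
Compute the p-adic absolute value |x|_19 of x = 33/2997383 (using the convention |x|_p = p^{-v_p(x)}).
|33/2997383|_19 = 130321

Step 1 — compute v_19(x) by factoring powers of 19 out of the numerator and denominator: v_19(33/2997383) = -4. Step 2 — apply |x|_p = p^{-v_p(x)} = 19^{4} = 130321.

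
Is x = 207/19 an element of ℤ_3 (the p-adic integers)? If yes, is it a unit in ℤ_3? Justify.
x ∈ ℤ_3 but not a unit; v_3(x) = 2 > 0

ℤ_3 = {x ∈ ℚ_3 : v_3(x) ≥ 0} and ℤ_3^× = {x ∈ ℤ_3 : v_3(x) = 0}. Here v_3(207/19) = v_3(num) − v_3(den) = 2; compare against these criteria.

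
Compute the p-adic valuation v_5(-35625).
v_5(-35625) = 4

v_5(n) is the largest exponent k such that 5^k divides n. Factor out: -35625 = -5^4 · 57. (Sign doesn't affect v_p.) So v_5(-35625) = 4.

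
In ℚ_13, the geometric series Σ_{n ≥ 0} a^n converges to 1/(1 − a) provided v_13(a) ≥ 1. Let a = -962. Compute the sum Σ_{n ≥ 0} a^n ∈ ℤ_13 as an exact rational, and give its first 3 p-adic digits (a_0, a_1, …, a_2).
Σ a^n = 1/(1 − a) = 1/963;  first 3 digits = (1, 4, 10)

v_13(a) = 1 ≥ 1, so the series converges in ℤ_13 to 1/(1 − a) = 1/(1 − (-962)) = 1/963. Expand this rational in ℤ_13: compute digits iteratively via d_i = x_i mod 13, x_{i+1} = (x_i − d_i)/13. The first 3 digits are (1, 4, 10).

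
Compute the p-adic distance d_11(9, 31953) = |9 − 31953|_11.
d_11(9, 31953) = 1/1331

Step 1 — x − y = 9 − 31953 = -31944. Step 2 — v_11(-31944) = 3 (factor: -31944 = −(11^3 · 24); the sign does not affect v_p). Step 3 — |x − y|_11 = 11^{-3} = 1/1331.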